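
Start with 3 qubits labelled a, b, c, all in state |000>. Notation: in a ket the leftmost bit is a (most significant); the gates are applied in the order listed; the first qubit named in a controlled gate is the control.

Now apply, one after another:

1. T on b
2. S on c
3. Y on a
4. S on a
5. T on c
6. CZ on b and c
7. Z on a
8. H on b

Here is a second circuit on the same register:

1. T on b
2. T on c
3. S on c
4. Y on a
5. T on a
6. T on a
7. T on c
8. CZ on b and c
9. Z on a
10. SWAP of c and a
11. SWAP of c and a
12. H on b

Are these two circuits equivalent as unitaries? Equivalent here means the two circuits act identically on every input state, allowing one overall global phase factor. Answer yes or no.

No: there is an input state on which the two circuits produce genuinely different outputs (not merely differing by a phase).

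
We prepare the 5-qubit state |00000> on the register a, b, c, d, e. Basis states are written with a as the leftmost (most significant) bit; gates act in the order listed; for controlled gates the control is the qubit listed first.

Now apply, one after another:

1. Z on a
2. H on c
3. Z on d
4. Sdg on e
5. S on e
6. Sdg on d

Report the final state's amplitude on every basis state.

After the circuit, the state carries amplitude sqrt(2)/2 on |00000>, sqrt(2)/2 on |00100>, and 0 on every other basis state.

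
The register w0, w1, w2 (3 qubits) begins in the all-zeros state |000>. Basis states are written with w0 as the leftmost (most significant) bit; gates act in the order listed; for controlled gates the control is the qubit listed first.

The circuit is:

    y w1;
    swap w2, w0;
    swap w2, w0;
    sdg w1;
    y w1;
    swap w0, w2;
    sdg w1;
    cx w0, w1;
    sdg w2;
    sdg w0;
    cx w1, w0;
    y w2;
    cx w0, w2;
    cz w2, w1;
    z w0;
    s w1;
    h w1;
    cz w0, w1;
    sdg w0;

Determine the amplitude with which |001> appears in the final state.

|001> carries amplitude sqrt(2)/2 in the final state.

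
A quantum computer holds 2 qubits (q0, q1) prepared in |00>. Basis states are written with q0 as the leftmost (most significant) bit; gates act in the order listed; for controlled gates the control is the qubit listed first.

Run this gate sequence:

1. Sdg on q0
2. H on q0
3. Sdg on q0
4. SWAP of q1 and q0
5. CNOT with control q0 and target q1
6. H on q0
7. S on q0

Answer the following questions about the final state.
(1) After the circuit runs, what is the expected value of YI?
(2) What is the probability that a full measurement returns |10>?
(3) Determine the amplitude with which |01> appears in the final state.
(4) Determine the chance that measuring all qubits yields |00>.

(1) The observable YI averages to 1.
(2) Outcome |10> occurs with probability 1/4.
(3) The final state's coefficient on |01> equals -I/2.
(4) Outcome |00> occurs with probability 1/4.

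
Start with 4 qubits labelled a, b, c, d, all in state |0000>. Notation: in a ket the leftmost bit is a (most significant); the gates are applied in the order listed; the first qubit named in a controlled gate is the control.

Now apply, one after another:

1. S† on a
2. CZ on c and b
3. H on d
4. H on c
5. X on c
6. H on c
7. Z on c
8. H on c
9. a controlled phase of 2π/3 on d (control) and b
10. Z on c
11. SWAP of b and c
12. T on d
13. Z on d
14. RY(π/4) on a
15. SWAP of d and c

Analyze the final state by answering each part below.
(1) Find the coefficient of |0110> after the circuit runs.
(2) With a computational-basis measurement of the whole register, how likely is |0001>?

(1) |0110> carries amplitude sqrt(sqrt(2) + 2)*exp(I*pi/4)/4 in the final state.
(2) The probability of measuring |0001> is 0.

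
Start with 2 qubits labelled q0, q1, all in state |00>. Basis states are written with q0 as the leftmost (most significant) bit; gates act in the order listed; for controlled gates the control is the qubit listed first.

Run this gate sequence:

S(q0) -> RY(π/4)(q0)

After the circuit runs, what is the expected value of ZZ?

The observable ZZ averages to sqrt(2)/2.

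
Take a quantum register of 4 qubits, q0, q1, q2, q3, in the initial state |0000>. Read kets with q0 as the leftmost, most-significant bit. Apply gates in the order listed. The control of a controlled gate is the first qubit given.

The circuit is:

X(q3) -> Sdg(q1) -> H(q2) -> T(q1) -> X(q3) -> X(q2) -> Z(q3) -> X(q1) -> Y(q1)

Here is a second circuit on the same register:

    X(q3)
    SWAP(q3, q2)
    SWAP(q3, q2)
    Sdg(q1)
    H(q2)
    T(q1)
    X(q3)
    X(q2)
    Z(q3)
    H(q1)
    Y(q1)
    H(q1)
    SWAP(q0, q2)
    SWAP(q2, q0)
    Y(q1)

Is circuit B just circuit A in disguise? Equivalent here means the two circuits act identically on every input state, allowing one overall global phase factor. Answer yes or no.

No: there is an input state on which the two circuits produce genuinely different outputs (not merely differing by a phase).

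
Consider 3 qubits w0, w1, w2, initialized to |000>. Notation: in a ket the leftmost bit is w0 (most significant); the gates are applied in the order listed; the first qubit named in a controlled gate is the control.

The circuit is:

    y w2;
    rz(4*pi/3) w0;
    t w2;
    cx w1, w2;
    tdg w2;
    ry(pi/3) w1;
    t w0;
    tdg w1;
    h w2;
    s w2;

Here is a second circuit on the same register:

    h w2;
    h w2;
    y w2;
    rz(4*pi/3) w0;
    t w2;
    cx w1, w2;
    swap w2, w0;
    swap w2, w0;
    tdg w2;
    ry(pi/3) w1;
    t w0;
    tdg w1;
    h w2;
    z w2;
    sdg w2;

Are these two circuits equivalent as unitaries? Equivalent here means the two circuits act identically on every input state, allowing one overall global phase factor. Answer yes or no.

Yes — the two circuits implement the same unitary up to a global phase.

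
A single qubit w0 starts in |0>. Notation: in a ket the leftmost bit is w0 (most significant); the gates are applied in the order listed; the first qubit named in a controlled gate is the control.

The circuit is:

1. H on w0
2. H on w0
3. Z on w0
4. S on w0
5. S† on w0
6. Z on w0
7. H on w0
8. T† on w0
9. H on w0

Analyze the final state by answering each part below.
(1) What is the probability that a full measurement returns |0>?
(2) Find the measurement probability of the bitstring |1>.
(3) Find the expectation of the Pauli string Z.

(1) The probability of measuring |0> is sqrt(2)/4 + 1/2.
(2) A full measurement returns |1> with probability 1/2 - sqrt(2)/4.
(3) In the final state, Z has expectation sqrt(2)/2.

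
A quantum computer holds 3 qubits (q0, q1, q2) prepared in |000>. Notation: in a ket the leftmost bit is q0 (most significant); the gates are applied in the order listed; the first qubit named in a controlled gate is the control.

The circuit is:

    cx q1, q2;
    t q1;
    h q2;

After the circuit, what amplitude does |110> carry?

The final state's coefficient on |110> equals 0.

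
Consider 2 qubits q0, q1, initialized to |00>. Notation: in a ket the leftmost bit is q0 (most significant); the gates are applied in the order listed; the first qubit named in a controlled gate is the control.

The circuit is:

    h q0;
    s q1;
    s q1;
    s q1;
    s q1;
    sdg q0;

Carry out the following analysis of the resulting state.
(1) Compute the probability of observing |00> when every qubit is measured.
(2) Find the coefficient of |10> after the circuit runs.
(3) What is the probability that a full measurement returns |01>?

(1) A full measurement returns |00> with probability 1/2. Key observation: steps 2-5 multiply out to the identity, so the circuit reduces to the remaining gates.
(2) The amplitude on |10> is -sqrt(2)*I/2.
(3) A full measurement returns |01> with probability 0.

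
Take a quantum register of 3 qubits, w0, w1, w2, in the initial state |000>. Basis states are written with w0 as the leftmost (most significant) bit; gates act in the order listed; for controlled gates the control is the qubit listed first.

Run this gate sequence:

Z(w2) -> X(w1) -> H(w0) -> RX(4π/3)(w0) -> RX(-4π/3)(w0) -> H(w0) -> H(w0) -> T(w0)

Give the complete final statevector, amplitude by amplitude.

The final amplitudes are sqrt(2)/2 on |010>, sqrt(2)*exp(I*pi/4)/2 on |110>, and 0 on every other basis state. Key observation: gates 3-6 undo each other exactly, leaving only the rest of the circuit to track.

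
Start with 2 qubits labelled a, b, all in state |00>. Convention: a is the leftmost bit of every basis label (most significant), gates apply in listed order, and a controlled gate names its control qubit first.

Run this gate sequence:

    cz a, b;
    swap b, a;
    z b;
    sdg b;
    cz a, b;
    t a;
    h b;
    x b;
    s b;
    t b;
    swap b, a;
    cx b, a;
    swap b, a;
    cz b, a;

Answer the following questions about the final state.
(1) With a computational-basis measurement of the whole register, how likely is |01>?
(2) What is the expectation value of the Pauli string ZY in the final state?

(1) The probability of measuring |01> is 1/2.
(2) The expectation value of ZY is sqrt(2)/2.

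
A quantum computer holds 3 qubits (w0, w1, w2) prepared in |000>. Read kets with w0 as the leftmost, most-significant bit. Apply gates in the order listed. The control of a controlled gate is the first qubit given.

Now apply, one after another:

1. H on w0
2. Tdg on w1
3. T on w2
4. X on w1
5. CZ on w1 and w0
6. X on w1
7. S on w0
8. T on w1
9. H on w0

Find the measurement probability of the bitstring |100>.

The probability of measuring |100> is 1/2.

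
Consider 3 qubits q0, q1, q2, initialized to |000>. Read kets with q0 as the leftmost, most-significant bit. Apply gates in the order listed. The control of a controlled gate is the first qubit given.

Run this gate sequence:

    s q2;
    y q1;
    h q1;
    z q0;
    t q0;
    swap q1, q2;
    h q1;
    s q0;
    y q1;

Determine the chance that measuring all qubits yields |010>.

The probability of measuring |010> is 1/4.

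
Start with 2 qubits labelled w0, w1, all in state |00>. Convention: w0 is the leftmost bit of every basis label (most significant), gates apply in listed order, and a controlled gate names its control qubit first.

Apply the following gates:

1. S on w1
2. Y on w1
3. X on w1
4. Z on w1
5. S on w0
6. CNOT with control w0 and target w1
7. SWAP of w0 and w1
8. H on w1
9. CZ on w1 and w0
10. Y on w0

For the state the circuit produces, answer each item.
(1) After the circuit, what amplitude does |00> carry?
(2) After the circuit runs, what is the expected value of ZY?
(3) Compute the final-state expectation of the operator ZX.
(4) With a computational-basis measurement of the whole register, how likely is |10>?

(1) The final state's coefficient on |00> equals 0.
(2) In the final state, ZY has expectation 0.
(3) The expectation value of ZX is -1.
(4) Outcome |10> occurs with probability 1/2.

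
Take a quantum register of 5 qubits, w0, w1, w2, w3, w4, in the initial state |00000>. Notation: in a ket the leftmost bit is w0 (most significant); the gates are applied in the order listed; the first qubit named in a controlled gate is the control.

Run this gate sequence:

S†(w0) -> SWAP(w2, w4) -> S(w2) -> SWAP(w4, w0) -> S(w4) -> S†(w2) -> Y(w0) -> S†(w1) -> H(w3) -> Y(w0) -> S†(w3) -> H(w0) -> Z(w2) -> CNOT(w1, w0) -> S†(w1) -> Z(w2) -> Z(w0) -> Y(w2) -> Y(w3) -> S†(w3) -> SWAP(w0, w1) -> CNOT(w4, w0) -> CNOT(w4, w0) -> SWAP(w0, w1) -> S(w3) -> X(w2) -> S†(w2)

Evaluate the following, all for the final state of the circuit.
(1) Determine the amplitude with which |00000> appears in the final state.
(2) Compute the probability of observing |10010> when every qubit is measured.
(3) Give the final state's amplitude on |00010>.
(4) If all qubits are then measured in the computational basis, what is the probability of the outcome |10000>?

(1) The amplitude on |00000> is -I/2. Key observation: gates 20-25 undo each other exactly, leaving only the rest of the circuit to track.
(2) A full measurement returns |10010> with probability 1/4.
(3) The final state's coefficient on |00010> equals -1/2.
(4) A full measurement returns |10000> with probability 1/4.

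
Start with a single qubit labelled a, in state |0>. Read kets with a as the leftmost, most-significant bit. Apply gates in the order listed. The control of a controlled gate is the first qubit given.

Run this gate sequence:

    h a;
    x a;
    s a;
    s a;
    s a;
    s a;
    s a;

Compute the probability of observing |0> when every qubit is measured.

A full measurement returns |0> with probability 1/2. Key observation: gates 4-7 undo each other exactly, leaving only the rest of the circuit to track.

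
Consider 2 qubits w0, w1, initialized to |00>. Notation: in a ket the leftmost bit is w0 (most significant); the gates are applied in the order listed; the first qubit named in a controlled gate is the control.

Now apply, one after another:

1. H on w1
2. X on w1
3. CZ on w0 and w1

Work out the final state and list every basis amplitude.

The resulting statevector has amplitude sqrt(2)/2 on |00>, sqrt(2)/2 on |01>, 0 on |10>, 0 on |11>.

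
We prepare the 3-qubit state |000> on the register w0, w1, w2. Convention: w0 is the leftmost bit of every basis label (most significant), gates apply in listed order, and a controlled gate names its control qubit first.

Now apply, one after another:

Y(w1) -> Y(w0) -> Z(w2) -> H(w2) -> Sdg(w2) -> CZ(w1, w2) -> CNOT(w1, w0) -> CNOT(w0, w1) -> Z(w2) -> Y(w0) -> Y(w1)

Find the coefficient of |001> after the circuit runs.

The final state's coefficient on |001> equals 0.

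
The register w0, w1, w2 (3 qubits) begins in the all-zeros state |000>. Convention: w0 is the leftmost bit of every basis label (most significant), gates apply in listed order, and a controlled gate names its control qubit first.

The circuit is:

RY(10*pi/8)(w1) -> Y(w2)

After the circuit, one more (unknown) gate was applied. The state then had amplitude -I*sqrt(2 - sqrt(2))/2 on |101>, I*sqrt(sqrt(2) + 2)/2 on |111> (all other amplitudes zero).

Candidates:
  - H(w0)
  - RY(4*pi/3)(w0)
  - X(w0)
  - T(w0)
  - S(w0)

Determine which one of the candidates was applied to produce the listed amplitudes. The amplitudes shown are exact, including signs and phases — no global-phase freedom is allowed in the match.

The unique candidate consistent with the amplitudes is X(w0).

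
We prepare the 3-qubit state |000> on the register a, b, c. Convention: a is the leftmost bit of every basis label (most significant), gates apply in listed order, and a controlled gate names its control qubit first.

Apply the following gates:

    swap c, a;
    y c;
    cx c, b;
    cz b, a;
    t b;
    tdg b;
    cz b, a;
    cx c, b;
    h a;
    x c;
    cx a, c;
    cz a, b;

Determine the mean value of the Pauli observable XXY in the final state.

The expectation value of XXY is 0. Key observation: gates 3-8 undo each other exactly, leaving only the rest of the circuit to track.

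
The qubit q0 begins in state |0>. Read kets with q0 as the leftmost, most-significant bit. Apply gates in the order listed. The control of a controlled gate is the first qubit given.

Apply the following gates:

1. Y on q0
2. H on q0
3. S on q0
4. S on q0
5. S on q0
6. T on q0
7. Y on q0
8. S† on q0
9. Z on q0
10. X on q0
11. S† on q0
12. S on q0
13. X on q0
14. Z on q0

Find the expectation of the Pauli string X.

In the final state, X has expectation sqrt(2)/2. Key observation: steps 9-14 multiply out to the identity, so the circuit reduces to the remaining gates.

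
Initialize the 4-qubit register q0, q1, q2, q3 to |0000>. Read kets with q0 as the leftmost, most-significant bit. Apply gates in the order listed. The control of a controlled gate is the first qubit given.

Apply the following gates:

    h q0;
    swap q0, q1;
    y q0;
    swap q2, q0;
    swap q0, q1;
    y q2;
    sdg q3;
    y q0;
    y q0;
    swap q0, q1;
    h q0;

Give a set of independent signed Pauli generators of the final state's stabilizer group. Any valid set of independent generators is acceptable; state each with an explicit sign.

One valid set of independent stabilizer generators is +XIII, +IXII, +IIZI, +IIIZ (any independent generating set of the same group is equally correct).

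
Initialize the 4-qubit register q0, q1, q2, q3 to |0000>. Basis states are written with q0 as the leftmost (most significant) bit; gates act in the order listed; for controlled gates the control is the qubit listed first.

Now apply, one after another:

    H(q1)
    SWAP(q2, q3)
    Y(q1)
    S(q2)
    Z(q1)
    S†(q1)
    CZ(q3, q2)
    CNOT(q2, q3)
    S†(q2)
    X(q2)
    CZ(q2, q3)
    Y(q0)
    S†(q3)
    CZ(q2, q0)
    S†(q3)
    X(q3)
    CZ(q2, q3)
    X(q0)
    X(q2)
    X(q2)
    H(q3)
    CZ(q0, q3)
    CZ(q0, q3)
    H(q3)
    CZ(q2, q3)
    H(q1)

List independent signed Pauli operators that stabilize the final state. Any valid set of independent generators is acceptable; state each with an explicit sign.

The final state is stabilized by the group generated by +IYII, +ZIII, -IIZI, -IIIZ; other independent generating sets are equally valid.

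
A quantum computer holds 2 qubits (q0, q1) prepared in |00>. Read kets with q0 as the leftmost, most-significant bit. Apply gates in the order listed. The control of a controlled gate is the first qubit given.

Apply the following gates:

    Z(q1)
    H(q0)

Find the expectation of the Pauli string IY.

The expectation value of IY is 0.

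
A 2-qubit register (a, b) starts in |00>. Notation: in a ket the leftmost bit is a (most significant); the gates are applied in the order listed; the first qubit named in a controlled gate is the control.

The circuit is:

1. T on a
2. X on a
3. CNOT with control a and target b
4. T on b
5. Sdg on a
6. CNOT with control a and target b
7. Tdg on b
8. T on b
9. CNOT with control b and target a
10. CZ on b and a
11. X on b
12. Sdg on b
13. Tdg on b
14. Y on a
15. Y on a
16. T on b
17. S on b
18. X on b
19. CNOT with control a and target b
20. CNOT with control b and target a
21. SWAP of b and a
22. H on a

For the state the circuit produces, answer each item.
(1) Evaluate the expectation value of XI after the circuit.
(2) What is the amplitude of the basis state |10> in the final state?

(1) The expectation value of XI is -1. Key observation: the block from step 11 through step 18 cancels to the identity and can be dropped.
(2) The final state's coefficient on |10> equals sqrt(2)*exp(3*I*pi/4)/2.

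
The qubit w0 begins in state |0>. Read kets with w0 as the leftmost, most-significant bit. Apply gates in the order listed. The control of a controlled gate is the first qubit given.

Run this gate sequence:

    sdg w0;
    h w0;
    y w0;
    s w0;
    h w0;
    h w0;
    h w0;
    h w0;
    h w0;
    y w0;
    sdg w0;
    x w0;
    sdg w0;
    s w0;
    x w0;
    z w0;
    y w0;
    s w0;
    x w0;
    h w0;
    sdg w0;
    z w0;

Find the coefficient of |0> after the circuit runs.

The amplitude on |0> is sqrt(2)/2. Key observation: gates 5-8 undo each other exactly, leaving only the rest of the circuit to track.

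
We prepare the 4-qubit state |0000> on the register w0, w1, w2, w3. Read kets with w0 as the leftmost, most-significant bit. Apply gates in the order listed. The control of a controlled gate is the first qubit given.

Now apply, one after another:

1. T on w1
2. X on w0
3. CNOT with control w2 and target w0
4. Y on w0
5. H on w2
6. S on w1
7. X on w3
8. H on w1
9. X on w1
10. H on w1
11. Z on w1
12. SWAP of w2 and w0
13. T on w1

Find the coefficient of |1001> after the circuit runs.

The final state's coefficient on |1001> equals -sqrt(2)*I/2. Key observation: steps 8-11 multiply out to the identity, so the circuit reduces to the remaining gates.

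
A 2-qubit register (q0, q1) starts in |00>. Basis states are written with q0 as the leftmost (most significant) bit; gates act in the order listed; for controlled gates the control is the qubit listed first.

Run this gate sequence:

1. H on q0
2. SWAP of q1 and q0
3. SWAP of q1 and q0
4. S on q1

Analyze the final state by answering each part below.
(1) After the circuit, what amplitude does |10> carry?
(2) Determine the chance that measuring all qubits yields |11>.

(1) |10> carries amplitude sqrt(2)/2 in the final state.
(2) A full measurement returns |11> with probability 0.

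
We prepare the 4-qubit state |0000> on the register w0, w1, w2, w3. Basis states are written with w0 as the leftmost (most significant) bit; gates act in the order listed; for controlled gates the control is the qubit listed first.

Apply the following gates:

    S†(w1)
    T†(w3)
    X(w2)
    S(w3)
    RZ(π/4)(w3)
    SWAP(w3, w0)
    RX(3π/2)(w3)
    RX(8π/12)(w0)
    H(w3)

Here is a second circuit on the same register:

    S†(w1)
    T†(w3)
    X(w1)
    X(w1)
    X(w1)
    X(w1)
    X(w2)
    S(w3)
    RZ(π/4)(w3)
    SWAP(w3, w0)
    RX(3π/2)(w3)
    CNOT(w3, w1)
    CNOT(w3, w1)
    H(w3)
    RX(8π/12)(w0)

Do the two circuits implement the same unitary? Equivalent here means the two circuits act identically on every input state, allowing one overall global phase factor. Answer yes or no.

Yes, they are equivalent — the unitaries differ by at most a global phase.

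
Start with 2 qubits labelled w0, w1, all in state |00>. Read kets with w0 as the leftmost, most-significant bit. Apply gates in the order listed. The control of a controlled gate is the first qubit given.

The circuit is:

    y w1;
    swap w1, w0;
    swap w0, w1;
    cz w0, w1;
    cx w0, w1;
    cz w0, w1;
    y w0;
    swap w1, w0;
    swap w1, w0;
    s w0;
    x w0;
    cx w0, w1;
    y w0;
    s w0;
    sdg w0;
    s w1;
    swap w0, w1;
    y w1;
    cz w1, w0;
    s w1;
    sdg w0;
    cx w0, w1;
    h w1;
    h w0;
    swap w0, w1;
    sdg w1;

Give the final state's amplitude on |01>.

|01> carries amplitude 1/2 in the final state.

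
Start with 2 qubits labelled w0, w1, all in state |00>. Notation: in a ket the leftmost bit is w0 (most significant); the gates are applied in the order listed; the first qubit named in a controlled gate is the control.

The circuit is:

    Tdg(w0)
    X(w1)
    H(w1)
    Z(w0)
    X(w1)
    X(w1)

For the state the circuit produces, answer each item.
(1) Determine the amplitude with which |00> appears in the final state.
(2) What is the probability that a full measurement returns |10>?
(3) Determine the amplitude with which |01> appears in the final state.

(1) |00> carries amplitude sqrt(2)/2 in the final state.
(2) A full measurement returns |10> with probability 0.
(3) The amplitude on |01> is -sqrt(2)/2.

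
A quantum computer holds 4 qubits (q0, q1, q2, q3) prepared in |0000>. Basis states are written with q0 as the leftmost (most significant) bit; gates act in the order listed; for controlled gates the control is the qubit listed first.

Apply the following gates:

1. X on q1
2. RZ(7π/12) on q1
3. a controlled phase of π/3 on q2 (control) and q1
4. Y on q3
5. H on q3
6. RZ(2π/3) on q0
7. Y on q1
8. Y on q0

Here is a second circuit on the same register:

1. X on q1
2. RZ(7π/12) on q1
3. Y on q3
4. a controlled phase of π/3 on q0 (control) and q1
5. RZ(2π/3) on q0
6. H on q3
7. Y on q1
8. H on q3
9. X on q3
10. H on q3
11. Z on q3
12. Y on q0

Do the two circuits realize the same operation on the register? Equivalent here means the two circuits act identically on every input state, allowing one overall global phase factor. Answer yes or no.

No: there is an input state on which the two circuits produce genuinely different outputs (not merely differing by a phase).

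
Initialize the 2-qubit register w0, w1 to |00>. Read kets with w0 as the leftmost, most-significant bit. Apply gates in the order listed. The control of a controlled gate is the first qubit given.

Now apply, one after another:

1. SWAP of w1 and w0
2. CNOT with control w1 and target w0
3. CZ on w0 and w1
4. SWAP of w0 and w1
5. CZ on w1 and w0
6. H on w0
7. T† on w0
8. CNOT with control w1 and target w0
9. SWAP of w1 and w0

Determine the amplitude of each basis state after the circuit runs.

The resulting statevector has amplitude sqrt(2)/2 on |00>, -sqrt(2)*exp(3*I*pi/4)/2 on |01>, 0 on |10>, 0 on |11>.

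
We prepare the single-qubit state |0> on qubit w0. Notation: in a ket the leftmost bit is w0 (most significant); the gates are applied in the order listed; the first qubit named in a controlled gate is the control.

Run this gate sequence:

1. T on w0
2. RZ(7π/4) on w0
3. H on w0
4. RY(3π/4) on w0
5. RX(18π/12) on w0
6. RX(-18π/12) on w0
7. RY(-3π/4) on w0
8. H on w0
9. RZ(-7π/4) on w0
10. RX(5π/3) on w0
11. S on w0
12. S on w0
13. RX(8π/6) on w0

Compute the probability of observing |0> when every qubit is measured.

Outcome |0> occurs with probability 3/4. Key observation: the block from step 2 through step 9 cancels to the identity and can be dropped.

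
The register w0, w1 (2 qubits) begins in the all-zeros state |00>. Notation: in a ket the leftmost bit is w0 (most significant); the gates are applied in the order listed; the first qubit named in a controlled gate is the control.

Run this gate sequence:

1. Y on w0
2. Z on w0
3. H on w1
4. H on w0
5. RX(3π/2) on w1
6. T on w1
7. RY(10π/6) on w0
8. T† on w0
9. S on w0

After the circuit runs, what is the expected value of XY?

In the final state, XY has expectation -1/4.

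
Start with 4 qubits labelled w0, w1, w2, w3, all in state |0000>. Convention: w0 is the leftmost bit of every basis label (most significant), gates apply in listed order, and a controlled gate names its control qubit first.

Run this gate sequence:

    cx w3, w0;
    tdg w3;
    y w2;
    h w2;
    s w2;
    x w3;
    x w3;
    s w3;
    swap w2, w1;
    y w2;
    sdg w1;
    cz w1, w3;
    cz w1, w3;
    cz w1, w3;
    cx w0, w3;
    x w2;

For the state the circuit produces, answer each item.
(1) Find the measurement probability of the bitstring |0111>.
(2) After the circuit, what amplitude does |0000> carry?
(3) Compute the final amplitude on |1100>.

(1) The probability of measuring |0111> is 0. Key observation: gates 13-14 undo each other exactly, leaving only the rest of the circuit to track.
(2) The amplitude on |0000> is -sqrt(2)/2.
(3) The final state's coefficient on |1100> equals 0.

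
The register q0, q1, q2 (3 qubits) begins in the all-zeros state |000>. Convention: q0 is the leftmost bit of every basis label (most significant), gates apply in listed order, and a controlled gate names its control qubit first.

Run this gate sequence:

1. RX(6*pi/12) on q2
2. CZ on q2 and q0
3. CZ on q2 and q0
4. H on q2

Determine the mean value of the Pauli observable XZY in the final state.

The expectation value of XZY is 0.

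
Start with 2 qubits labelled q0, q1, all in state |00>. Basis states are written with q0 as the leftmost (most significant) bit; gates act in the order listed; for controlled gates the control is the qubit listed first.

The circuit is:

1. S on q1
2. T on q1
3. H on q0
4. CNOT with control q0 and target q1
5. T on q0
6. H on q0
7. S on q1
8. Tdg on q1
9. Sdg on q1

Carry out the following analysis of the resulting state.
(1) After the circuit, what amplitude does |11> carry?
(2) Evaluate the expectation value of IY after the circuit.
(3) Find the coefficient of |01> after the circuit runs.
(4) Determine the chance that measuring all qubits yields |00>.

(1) The amplitude on |11> is -1/2.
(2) The observable IY averages to 0.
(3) The amplitude on |01> is 1/2.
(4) Outcome |00> occurs with probability 1/4.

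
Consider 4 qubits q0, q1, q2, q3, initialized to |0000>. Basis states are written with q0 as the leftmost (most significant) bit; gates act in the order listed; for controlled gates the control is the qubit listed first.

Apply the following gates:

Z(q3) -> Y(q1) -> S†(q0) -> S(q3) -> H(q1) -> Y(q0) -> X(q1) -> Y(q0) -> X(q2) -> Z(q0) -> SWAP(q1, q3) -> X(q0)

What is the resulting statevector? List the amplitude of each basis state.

After the circuit, the state carries amplitude -sqrt(2)*I/2 on |1010>, sqrt(2)*I/2 on |1011>, and 0 on every other basis state.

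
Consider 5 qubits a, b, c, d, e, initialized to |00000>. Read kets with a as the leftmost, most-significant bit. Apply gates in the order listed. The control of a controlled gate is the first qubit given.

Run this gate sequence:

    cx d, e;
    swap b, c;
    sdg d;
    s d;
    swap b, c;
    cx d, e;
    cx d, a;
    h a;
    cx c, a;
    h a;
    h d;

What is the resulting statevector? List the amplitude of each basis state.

After the circuit, the state carries amplitude sqrt(2)/2 on |00000>, sqrt(2)/2 on |00010>, and 0 on every other basis state.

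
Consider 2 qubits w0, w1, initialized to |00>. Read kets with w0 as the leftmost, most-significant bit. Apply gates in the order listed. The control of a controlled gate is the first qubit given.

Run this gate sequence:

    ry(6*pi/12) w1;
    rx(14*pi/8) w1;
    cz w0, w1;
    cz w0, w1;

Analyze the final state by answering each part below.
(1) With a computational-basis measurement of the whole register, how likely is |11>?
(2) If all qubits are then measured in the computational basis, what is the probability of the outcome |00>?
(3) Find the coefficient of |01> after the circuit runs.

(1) The probability of measuring |11> is 0. Key observation: steps 3-4 multiply out to the identity, so the circuit reduces to the remaining gates.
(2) The probability of measuring |00> is 1/2.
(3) |01> carries amplitude -sqrt(2)*sqrt(sqrt(2) + 2)/4 - sqrt(2)*I*sqrt(2 - sqrt(2))/4 in the final state.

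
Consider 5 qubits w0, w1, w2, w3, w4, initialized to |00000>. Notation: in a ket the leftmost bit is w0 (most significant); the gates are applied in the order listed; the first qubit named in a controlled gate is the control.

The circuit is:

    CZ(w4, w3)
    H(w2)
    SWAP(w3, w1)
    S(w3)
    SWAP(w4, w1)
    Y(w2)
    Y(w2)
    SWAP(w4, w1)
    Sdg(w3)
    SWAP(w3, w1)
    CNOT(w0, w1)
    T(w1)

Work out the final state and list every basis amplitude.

The final amplitudes are sqrt(2)/2 on |00000>, sqrt(2)/2 on |00100>, and 0 on every other basis state. Key observation: steps 3-10 multiply out to the identity, so the circuit reduces to the remaining gates.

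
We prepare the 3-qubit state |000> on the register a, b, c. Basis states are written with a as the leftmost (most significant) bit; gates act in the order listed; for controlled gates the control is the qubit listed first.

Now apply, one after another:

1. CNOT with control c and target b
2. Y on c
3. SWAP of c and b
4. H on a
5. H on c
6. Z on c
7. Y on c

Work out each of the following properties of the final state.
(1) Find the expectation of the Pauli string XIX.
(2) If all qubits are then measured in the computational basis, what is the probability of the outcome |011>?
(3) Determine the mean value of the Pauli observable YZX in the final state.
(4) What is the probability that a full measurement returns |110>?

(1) The observable XIX averages to 1.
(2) A full measurement returns |011> with probability 1/4.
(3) In the final state, YZX has expectation 0.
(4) A full measurement returns |110> with probability 1/4.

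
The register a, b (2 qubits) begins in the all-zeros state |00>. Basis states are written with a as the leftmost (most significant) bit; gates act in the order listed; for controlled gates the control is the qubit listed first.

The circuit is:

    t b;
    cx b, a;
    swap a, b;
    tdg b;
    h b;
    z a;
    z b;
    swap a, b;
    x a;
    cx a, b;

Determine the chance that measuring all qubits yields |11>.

Outcome |11> occurs with probability 1/2.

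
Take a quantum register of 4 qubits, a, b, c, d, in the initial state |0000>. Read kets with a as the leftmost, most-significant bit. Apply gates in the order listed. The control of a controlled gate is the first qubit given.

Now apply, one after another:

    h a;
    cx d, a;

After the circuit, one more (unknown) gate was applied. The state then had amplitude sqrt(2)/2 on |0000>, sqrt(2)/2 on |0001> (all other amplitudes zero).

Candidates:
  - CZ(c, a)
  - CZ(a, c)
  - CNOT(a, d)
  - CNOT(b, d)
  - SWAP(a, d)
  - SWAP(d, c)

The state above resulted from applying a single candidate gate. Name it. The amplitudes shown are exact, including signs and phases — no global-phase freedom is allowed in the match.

It was SWAP(a, d) that produced the state shown.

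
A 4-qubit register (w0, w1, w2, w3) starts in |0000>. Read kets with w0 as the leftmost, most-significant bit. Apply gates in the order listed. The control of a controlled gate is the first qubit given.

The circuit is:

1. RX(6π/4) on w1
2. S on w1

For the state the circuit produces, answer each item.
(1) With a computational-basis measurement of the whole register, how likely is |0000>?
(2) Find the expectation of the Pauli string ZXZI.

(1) The probability of measuring |0000> is 1/2.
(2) The expectation value of ZXZI is -1.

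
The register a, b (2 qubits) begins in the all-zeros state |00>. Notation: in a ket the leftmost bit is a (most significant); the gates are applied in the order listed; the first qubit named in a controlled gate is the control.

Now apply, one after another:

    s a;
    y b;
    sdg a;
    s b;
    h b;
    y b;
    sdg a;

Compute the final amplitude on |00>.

The final state's coefficient on |00> equals -sqrt(2)*I/2.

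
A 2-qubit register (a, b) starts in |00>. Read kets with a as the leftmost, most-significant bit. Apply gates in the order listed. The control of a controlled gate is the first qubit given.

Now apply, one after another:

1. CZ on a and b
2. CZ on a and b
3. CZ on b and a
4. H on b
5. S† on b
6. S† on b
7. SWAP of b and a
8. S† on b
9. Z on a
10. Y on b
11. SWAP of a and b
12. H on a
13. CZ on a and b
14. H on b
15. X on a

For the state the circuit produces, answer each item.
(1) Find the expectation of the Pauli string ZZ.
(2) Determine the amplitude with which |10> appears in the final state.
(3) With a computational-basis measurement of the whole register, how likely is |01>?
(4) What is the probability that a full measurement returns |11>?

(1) The expectation value of ZZ is -1.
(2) |10> carries amplitude sqrt(2)*I/2 in the final state.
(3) Outcome |01> occurs with probability 1/2.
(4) A full measurement returns |11> with probability 0.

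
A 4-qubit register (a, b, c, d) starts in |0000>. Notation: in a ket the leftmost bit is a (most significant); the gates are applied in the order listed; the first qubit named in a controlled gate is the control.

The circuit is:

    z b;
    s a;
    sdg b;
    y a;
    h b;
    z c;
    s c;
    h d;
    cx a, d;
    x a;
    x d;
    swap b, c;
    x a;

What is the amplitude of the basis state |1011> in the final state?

|1011> carries amplitude I/2 in the final state.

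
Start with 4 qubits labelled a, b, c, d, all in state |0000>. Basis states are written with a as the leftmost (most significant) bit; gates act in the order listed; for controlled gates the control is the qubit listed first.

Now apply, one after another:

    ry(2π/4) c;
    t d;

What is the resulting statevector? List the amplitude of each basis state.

After the circuit, the state carries amplitude sqrt(2)/2 on |0000>, sqrt(2)/2 on |0010>, and 0 on every other basis state.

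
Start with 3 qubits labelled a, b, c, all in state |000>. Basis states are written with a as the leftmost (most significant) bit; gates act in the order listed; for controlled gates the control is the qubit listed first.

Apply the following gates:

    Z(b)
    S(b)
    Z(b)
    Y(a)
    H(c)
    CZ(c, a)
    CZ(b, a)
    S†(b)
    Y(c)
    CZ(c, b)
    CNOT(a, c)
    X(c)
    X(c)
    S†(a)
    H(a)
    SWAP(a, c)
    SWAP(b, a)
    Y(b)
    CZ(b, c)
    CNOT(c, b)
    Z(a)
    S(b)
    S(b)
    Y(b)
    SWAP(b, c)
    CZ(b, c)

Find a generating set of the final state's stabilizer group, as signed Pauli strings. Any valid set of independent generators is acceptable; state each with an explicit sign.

The stabilizer group can be generated by +IXI, -IIX, +ZII, among other valid generating sets.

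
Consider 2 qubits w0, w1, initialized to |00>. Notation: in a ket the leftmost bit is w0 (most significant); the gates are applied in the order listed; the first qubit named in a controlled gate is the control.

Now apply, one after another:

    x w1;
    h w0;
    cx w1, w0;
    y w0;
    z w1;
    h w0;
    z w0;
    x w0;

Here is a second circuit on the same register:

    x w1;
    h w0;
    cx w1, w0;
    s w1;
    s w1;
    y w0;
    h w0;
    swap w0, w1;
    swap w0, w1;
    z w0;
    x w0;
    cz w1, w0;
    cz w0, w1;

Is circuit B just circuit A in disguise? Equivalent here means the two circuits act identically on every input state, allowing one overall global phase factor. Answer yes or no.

Yes — the two circuits implement the same unitary up to a global phase.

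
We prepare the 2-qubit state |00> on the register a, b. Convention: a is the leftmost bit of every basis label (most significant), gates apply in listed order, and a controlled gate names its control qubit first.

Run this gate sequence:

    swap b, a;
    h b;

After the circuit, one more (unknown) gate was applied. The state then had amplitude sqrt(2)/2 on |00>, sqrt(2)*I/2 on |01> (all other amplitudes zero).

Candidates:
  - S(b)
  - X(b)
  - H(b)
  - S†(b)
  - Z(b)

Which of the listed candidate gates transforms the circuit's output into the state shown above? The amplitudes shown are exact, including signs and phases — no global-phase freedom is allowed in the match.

The applied gate was S(b).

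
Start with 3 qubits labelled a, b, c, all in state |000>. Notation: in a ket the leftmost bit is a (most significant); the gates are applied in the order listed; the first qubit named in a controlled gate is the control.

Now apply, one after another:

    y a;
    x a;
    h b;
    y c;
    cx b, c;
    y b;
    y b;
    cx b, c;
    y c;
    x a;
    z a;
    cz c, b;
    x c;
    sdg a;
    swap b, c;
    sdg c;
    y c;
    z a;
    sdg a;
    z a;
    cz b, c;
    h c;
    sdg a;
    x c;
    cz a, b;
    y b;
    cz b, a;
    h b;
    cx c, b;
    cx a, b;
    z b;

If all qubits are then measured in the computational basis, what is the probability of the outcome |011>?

A full measurement returns |011> with probability 0. Key observation: the block from step 4 through step 9 cancels to the identity and can be dropped.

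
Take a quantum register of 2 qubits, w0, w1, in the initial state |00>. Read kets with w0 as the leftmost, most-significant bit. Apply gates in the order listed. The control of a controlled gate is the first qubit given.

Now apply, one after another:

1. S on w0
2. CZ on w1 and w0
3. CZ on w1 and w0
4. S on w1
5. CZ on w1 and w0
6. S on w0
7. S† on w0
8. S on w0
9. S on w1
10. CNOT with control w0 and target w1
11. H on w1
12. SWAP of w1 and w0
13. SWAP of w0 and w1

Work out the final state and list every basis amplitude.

The resulting statevector has amplitude sqrt(2)/2 on |00>, sqrt(2)/2 on |01>, 0 on |10>, 0 on |11>.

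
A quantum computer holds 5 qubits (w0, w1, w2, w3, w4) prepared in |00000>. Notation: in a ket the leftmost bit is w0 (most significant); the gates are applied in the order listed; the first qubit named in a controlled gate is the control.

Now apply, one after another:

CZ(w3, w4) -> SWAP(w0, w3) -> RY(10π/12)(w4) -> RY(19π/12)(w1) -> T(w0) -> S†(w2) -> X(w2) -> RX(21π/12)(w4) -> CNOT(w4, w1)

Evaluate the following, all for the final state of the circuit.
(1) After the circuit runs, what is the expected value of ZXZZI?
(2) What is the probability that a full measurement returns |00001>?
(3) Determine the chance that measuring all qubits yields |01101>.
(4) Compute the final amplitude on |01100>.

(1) In the final state, ZXZZI has expectation sqrt(2)/4 + sqrt(6)/4.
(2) A full measurement returns |00001> with probability 0.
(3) The probability of measuring |01101> is -sqrt(2)/16 - sqrt(3)/32 + sqrt(6)/8 + 11/32.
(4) The final state's coefficient on |01100> equals (1 - I)*(2*sqrt(3) - 4*I - sqrt(2)*(2 + I) + sqrt(6)*I)/16.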